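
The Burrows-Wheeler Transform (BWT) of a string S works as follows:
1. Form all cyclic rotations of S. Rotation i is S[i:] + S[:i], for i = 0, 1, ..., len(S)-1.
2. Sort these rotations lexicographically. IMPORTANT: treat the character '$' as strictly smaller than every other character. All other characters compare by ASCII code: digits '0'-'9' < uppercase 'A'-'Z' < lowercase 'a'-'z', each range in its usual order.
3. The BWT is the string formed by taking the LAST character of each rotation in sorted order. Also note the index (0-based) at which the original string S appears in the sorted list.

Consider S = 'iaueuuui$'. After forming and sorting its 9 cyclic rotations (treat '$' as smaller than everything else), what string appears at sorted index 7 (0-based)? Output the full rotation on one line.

Answer: uui$iaueu

Derivation:
All 9 rotations (rotation i = S[i:]+S[:i]):
  rot[0] = iaueuuui$
  rot[1] = aueuuui$i
  rot[2] = ueuuui$ia
  rot[3] = euuui$iau
  rot[4] = uuui$iaue
  rot[5] = uui$iaueu
  rot[6] = ui$iaueuu
  rot[7] = i$iaueuuu
  rot[8] = $iaueuuui
Sorted (with $ < everything):
  sorted[0] = $iaueuuui
  sorted[1] = aueuuui$i
  sorted[2] = euuui$iau
  sorted[3] = i$iaueuuu
  sorted[4] = iaueuuui$
  sorted[5] = ueuuui$ia
  sorted[6] = ui$iaueuu
  sorted[7] = uui$iaueu
  sorted[8] = uuui$iaue
sorted[7] = uui$iaueu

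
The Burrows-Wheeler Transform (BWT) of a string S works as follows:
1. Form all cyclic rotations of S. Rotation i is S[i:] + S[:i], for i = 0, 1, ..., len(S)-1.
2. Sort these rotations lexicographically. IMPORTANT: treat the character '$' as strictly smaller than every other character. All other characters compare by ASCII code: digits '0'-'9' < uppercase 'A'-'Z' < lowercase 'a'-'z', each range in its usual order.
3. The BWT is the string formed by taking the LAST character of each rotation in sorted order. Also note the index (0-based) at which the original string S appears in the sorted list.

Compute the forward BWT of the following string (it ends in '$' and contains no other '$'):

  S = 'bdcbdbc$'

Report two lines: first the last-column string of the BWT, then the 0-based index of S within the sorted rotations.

All 8 rotations (rotation i = S[i:]+S[:i]):
  rot[0] = bdcbdbc$
  rot[1] = dcbdbc$b
  rot[2] = cbdbc$bd
  rot[3] = bdbc$bdc
  rot[4] = dbc$bdcb
  rot[5] = bc$bdcbd
  rot[6] = c$bdcbdb
  rot[7] = $bdcbdbc
Sorted (with $ < everything):
  sorted[0] = $bdcbdbc  (last char: 'c')
  sorted[1] = bc$bdcbd  (last char: 'd')
  sorted[2] = bdbc$bdc  (last char: 'c')
  sorted[3] = bdcbdbc$  (last char: '$')
  sorted[4] = c$bdcbdb  (last char: 'b')
  sorted[5] = cbdbc$bd  (last char: 'd')
  sorted[6] = dbc$bdcb  (last char: 'b')
  sorted[7] = dcbdbc$b  (last char: 'b')
Last column: cdc$bdbb
Original string S is at sorted index 3

Answer: cdc$bdbb
3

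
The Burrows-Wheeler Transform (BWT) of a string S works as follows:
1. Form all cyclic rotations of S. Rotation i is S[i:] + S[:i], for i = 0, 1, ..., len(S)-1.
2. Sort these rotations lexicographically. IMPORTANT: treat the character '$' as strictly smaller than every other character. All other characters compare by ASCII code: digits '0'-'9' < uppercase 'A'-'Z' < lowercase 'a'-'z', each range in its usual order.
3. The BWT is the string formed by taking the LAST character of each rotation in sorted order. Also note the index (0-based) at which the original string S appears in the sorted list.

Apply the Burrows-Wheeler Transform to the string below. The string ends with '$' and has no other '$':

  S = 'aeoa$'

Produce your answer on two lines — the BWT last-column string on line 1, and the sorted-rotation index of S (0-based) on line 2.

All 5 rotations (rotation i = S[i:]+S[:i]):
  rot[0] = aeoa$
  rot[1] = eoa$a
  rot[2] = oa$ae
  rot[3] = a$aeo
  rot[4] = $aeoa
Sorted (with $ < everything):
  sorted[0] = $aeoa  (last char: 'a')
  sorted[1] = a$aeo  (last char: 'o')
  sorted[2] = aeoa$  (last char: '$')
  sorted[3] = eoa$a  (last char: 'a')
  sorted[4] = oa$ae  (last char: 'e')
Last column: ao$ae
Original string S is at sorted index 2

Answer: ao$ae
2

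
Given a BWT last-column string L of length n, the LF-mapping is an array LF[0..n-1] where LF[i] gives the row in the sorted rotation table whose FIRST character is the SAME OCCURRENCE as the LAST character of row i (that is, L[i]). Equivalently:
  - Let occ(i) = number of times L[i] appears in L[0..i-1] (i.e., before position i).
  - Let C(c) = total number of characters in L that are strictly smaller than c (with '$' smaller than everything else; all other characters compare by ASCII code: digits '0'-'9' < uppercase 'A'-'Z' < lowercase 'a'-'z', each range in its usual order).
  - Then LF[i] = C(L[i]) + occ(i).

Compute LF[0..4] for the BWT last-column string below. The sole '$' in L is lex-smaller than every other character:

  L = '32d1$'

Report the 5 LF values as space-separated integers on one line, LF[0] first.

Answer: 3 2 4 1 0

Derivation:
Char counts: '$':1, '1':1, '2':1, '3':1, 'd':1
C (first-col start): C('$')=0, C('1')=1, C('2')=2, C('3')=3, C('d')=4
L[0]='3': occ=0, LF[0]=C('3')+0=3+0=3
L[1]='2': occ=0, LF[1]=C('2')+0=2+0=2
L[2]='d': occ=0, LF[2]=C('d')+0=4+0=4
L[3]='1': occ=0, LF[3]=C('1')+0=1+0=1
L[4]='$': occ=0, LF[4]=C('$')+0=0+0=0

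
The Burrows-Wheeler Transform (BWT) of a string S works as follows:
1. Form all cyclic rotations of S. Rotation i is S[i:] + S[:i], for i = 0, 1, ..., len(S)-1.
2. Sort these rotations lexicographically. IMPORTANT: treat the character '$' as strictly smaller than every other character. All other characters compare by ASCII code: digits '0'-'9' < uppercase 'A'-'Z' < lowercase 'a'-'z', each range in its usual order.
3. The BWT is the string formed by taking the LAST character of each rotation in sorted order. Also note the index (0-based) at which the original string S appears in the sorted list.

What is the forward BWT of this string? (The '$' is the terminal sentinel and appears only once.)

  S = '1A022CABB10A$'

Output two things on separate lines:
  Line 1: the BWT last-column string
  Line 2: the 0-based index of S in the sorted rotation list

All 13 rotations (rotation i = S[i:]+S[:i]):
  rot[0] = 1A022CABB10A$
  rot[1] = A022CABB10A$1
  rot[2] = 022CABB10A$1A
  rot[3] = 22CABB10A$1A0
  rot[4] = 2CABB10A$1A02
  rot[5] = CABB10A$1A022
  rot[6] = ABB10A$1A022C
  rot[7] = BB10A$1A022CA
  rot[8] = B10A$1A022CAB
  rot[9] = 10A$1A022CABB
  rot[10] = 0A$1A022CABB1
  rot[11] = A$1A022CABB10
  rot[12] = $1A022CABB10A
Sorted (with $ < everything):
  sorted[0] = $1A022CABB10A  (last char: 'A')
  sorted[1] = 022CABB10A$1A  (last char: 'A')
  sorted[2] = 0A$1A022CABB1  (last char: '1')
  sorted[3] = 10A$1A022CABB  (last char: 'B')
  sorted[4] = 1A022CABB10A$  (last char: '$')
  sorted[5] = 22CABB10A$1A0  (last char: '0')
  sorted[6] = 2CABB10A$1A02  (last char: '2')
  sorted[7] = A$1A022CABB10  (last char: '0')
  sorted[8] = A022CABB10A$1  (last char: '1')
  sorted[9] = ABB10A$1A022C  (last char: 'C')
  sorted[10] = B10A$1A022CAB  (last char: 'B')
  sorted[11] = BB10A$1A022CA  (last char: 'A')
  sorted[12] = CABB10A$1A022  (last char: '2')
Last column: AA1B$0201CBA2
Original string S is at sorted index 4

Answer: AA1B$0201CBA2
4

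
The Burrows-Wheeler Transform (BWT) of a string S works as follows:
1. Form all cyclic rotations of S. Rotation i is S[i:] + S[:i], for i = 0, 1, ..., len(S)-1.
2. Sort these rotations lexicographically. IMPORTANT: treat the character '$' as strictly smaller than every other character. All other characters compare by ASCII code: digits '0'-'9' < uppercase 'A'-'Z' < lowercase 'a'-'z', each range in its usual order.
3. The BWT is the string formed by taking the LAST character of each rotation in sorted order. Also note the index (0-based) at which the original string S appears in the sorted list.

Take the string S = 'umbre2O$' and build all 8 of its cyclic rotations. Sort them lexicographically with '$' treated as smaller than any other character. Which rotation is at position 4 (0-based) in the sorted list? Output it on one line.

All 8 rotations (rotation i = S[i:]+S[:i]):
  rot[0] = umbre2O$
  rot[1] = mbre2O$u
  rot[2] = bre2O$um
  rot[3] = re2O$umb
  rot[4] = e2O$umbr
  rot[5] = 2O$umbre
  rot[6] = O$umbre2
  rot[7] = $umbre2O
Sorted (with $ < everything):
  sorted[0] = $umbre2O
  sorted[1] = 2O$umbre
  sorted[2] = O$umbre2
  sorted[3] = bre2O$um
  sorted[4] = e2O$umbr
  sorted[5] = mbre2O$u
  sorted[6] = re2O$umb
  sorted[7] = umbre2O$
sorted[4] = e2O$umbr

Answer: e2O$umbr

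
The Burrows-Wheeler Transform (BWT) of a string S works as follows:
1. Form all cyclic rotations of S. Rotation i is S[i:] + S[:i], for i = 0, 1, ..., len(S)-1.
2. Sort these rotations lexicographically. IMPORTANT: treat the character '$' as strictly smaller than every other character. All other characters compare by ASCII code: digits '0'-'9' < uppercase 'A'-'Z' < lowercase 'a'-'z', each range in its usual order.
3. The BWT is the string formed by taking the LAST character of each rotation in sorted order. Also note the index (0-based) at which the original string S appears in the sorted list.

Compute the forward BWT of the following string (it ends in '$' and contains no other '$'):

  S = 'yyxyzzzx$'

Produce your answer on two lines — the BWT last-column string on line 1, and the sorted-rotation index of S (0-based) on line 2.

Answer: xzyy$xzzy
4

Derivation:
All 9 rotations (rotation i = S[i:]+S[:i]):
  rot[0] = yyxyzzzx$
  rot[1] = yxyzzzx$y
  rot[2] = xyzzzx$yy
  rot[3] = yzzzx$yyx
  rot[4] = zzzx$yyxy
  rot[5] = zzx$yyxyz
  rot[6] = zx$yyxyzz
  rot[7] = x$yyxyzzz
  rot[8] = $yyxyzzzx
Sorted (with $ < everything):
  sorted[0] = $yyxyzzzx  (last char: 'x')
  sorted[1] = x$yyxyzzz  (last char: 'z')
  sorted[2] = xyzzzx$yy  (last char: 'y')
  sorted[3] = yxyzzzx$y  (last char: 'y')
  sorted[4] = yyxyzzzx$  (last char: '$')
  sorted[5] = yzzzx$yyx  (last char: 'x')
  sorted[6] = zx$yyxyzz  (last char: 'z')
  sorted[7] = zzx$yyxyz  (last char: 'z')
  sorted[8] = zzzx$yyxy  (last char: 'y')
Last column: xzyy$xzzy
Original string S is at sorted index 4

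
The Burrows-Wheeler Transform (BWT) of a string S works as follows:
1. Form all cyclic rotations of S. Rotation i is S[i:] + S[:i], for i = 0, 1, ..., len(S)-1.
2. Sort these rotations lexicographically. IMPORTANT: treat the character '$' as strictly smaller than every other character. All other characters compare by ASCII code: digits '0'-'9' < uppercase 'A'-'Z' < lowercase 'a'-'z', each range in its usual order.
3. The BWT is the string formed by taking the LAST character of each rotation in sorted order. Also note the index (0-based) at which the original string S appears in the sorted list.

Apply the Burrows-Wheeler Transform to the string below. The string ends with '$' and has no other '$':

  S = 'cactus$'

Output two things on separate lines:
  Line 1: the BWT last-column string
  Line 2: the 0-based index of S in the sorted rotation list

Answer: sc$auct
2

Derivation:
All 7 rotations (rotation i = S[i:]+S[:i]):
  rot[0] = cactus$
  rot[1] = actus$c
  rot[2] = ctus$ca
  rot[3] = tus$cac
  rot[4] = us$cact
  rot[5] = s$cactu
  rot[6] = $cactus
Sorted (with $ < everything):
  sorted[0] = $cactus  (last char: 's')
  sorted[1] = actus$c  (last char: 'c')
  sorted[2] = cactus$  (last char: '$')
  sorted[3] = ctus$ca  (last char: 'a')
  sorted[4] = s$cactu  (last char: 'u')
  sorted[5] = tus$cac  (last char: 'c')
  sorted[6] = us$cact  (last char: 't')
Last column: sc$auct
Original string S is at sorted index 2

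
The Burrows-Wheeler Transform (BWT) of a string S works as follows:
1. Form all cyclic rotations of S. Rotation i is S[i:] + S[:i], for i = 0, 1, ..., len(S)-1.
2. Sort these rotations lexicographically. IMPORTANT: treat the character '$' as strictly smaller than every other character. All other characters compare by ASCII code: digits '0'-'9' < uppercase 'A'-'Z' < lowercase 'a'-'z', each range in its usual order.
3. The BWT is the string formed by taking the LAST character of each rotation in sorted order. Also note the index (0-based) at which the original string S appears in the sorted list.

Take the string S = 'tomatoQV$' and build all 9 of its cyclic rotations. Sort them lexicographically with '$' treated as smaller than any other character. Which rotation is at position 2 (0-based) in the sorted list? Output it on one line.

All 9 rotations (rotation i = S[i:]+S[:i]):
  rot[0] = tomatoQV$
  rot[1] = omatoQV$t
  rot[2] = matoQV$to
  rot[3] = atoQV$tom
  rot[4] = toQV$toma
  rot[5] = oQV$tomat
  rot[6] = QV$tomato
  rot[7] = V$tomatoQ
  rot[8] = $tomatoQV
Sorted (with $ < everything):
  sorted[0] = $tomatoQV
  sorted[1] = QV$tomato
  sorted[2] = V$tomatoQ
  sorted[3] = atoQV$tom
  sorted[4] = matoQV$to
  sorted[5] = oQV$tomat
  sorted[6] = omatoQV$t
  sorted[7] = toQV$toma
  sorted[8] = tomatoQV$
sorted[2] = V$tomatoQ

Answer: V$tomatoQ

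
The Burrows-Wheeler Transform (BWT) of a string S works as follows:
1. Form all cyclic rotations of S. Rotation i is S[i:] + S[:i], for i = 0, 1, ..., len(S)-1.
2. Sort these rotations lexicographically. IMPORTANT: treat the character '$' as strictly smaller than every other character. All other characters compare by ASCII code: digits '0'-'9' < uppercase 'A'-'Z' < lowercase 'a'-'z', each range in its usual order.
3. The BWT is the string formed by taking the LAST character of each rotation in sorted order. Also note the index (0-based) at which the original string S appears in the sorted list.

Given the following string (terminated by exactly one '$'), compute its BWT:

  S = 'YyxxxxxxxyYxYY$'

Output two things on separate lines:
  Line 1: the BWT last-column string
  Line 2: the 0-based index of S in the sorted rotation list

All 15 rotations (rotation i = S[i:]+S[:i]):
  rot[0] = YyxxxxxxxyYxYY$
  rot[1] = yxxxxxxxyYxYY$Y
  rot[2] = xxxxxxxyYxYY$Yy
  rot[3] = xxxxxxyYxYY$Yyx
  rot[4] = xxxxxyYxYY$Yyxx
  rot[5] = xxxxyYxYY$Yyxxx
  rot[6] = xxxyYxYY$Yyxxxx
  rot[7] = xxyYxYY$Yyxxxxx
  rot[8] = xyYxYY$Yyxxxxxx
  rot[9] = yYxYY$Yyxxxxxxx
  rot[10] = YxYY$Yyxxxxxxxy
  rot[11] = xYY$YyxxxxxxxyY
  rot[12] = YY$YyxxxxxxxyYx
  rot[13] = Y$YyxxxxxxxyYxY
  rot[14] = $YyxxxxxxxyYxYY
Sorted (with $ < everything):
  sorted[0] = $YyxxxxxxxyYxYY  (last char: 'Y')
  sorted[1] = Y$YyxxxxxxxyYxY  (last char: 'Y')
  sorted[2] = YY$YyxxxxxxxyYx  (last char: 'x')
  sorted[3] = YxYY$Yyxxxxxxxy  (last char: 'y')
  sorted[4] = YyxxxxxxxyYxYY$  (last char: '$')
  sorted[5] = xYY$YyxxxxxxxyY  (last char: 'Y')
  sorted[6] = xxxxxxxyYxYY$Yy  (last char: 'y')
  sorted[7] = xxxxxxyYxYY$Yyx  (last char: 'x')
  sorted[8] = xxxxxyYxYY$Yyxx  (last char: 'x')
  sorted[9] = xxxxyYxYY$Yyxxx  (last char: 'x')
  sorted[10] = xxxyYxYY$Yyxxxx  (last char: 'x')
  sorted[11] = xxyYxYY$Yyxxxxx  (last char: 'x')
  sorted[12] = xyYxYY$Yyxxxxxx  (last char: 'x')
  sorted[13] = yYxYY$Yyxxxxxxx  (last char: 'x')
  sorted[14] = yxxxxxxxyYxYY$Y  (last char: 'Y')
Last column: YYxy$YyxxxxxxxY
Original string S is at sorted index 4

Answer: YYxy$YyxxxxxxxY
4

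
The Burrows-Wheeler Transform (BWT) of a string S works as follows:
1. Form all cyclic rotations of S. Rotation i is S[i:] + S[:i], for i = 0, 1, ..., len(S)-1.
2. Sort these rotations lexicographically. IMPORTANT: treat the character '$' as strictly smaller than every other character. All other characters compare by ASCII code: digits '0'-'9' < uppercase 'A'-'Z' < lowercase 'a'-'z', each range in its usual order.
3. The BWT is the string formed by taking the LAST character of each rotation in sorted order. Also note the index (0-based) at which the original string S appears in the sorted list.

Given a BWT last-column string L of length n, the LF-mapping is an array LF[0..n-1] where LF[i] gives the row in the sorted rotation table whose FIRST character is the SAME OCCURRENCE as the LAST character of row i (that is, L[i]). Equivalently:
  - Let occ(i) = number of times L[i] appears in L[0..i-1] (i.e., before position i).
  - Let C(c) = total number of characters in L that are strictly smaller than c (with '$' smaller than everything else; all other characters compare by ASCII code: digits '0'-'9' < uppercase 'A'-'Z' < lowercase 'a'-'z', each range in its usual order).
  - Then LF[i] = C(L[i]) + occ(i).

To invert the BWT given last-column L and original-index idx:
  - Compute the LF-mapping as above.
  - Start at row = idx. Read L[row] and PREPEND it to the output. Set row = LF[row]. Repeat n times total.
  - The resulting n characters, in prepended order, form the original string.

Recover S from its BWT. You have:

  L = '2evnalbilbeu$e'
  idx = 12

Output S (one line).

Answer: unbelievable2$

Derivation:
LF mapping: 1 5 13 11 2 9 3 8 10 4 6 12 0 7
Walk LF starting at row 12, prepending L[row]:
  step 1: row=12, L[12]='$', prepend. Next row=LF[12]=0
  step 2: row=0, L[0]='2', prepend. Next row=LF[0]=1
  step 3: row=1, L[1]='e', prepend. Next row=LF[1]=5
  step 4: row=5, L[5]='l', prepend. Next row=LF[5]=9
  step 5: row=9, L[9]='b', prepend. Next row=LF[9]=4
  step 6: row=4, L[4]='a', prepend. Next row=LF[4]=2
  step 7: row=2, L[2]='v', prepend. Next row=LF[2]=13
  step 8: row=13, L[13]='e', prepend. Next row=LF[13]=7
  step 9: row=7, L[7]='i', prepend. Next row=LF[7]=8
  step 10: row=8, L[8]='l', prepend. Next row=LF[8]=10
  step 11: row=10, L[10]='e', prepend. Next row=LF[10]=6
  step 12: row=6, L[6]='b', prepend. Next row=LF[6]=3
  step 13: row=3, L[3]='n', prepend. Next row=LF[3]=11
  step 14: row=11, L[11]='u', prepend. Next row=LF[11]=12
Reversed output: unbelievable2$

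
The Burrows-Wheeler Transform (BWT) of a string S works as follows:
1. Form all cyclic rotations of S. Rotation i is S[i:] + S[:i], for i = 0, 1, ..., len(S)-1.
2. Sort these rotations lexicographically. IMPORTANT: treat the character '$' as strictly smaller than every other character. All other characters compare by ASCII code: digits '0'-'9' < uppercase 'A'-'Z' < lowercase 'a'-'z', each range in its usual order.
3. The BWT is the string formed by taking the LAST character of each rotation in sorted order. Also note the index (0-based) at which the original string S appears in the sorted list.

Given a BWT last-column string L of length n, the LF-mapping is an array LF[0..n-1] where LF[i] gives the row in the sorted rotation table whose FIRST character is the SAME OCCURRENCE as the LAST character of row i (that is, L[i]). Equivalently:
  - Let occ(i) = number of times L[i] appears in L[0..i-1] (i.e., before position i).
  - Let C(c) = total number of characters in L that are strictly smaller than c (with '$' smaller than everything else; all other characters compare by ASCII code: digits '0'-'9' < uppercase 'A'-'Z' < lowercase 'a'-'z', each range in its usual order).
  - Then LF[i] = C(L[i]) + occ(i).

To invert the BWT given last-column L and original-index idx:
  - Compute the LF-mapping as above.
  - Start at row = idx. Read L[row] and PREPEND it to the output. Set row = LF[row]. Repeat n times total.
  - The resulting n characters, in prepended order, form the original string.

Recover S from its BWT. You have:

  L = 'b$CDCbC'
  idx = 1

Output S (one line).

Answer: CCDCbb$

Derivation:
LF mapping: 5 0 1 4 2 6 3
Walk LF starting at row 1, prepending L[row]:
  step 1: row=1, L[1]='$', prepend. Next row=LF[1]=0
  step 2: row=0, L[0]='b', prepend. Next row=LF[0]=5
  step 3: row=5, L[5]='b', prepend. Next row=LF[5]=6
  step 4: row=6, L[6]='C', prepend. Next row=LF[6]=3
  step 5: row=3, L[3]='D', prepend. Next row=LF[3]=4
  step 6: row=4, L[4]='C', prepend. Next row=LF[4]=2
  step 7: row=2, L[2]='C', prepend. Next row=LF[2]=1
Reversed output: CCDCbb$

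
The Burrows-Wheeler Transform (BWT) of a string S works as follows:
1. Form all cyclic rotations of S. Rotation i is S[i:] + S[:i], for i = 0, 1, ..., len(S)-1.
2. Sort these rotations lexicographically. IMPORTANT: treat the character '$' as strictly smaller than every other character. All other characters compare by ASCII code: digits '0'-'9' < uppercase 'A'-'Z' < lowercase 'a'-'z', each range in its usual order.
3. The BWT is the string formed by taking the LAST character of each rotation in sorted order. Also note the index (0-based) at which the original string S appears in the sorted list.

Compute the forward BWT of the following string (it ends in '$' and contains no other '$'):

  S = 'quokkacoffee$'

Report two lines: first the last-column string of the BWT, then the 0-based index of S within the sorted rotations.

Answer: ekaeffokocu$q
11

Derivation:
All 13 rotations (rotation i = S[i:]+S[:i]):
  rot[0] = quokkacoffee$
  rot[1] = uokkacoffee$q
  rot[2] = okkacoffee$qu
  rot[3] = kkacoffee$quo
  rot[4] = kacoffee$quok
  rot[5] = acoffee$quokk
  rot[6] = coffee$quokka
  rot[7] = offee$quokkac
  rot[8] = ffee$quokkaco
  rot[9] = fee$quokkacof
  rot[10] = ee$quokkacoff
  rot[11] = e$quokkacoffe
  rot[12] = $quokkacoffee
Sorted (with $ < everything):
  sorted[0] = $quokkacoffee  (last char: 'e')
  sorted[1] = acoffee$quokk  (last char: 'k')
  sorted[2] = coffee$quokka  (last char: 'a')
  sorted[3] = e$quokkacoffe  (last char: 'e')
  sorted[4] = ee$quokkacoff  (last char: 'f')
  sorted[5] = fee$quokkacof  (last char: 'f')
  sorted[6] = ffee$quokkaco  (last char: 'o')
  sorted[7] = kacoffee$quok  (last char: 'k')
  sorted[8] = kkacoffee$quo  (last char: 'o')
  sorted[9] = offee$quokkac  (last char: 'c')
  sorted[10] = okkacoffee$qu  (last char: 'u')
  sorted[11] = quokkacoffee$  (last char: '$')
  sorted[12] = uokkacoffee$q  (last char: 'q')
Last column: ekaeffokocu$q
Original string S is at sorted index 11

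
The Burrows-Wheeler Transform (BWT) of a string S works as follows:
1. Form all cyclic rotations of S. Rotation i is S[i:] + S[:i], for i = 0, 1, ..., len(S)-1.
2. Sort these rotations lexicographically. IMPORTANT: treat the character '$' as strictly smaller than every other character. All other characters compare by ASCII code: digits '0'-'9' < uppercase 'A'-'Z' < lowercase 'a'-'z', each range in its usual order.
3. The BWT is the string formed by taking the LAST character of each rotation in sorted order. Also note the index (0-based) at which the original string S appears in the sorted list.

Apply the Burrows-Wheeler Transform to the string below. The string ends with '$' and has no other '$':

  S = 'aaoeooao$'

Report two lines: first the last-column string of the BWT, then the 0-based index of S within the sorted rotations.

All 9 rotations (rotation i = S[i:]+S[:i]):
  rot[0] = aaoeooao$
  rot[1] = aoeooao$a
  rot[2] = oeooao$aa
  rot[3] = eooao$aao
  rot[4] = ooao$aaoe
  rot[5] = oao$aaoeo
  rot[6] = ao$aaoeoo
  rot[7] = o$aaoeooa
  rot[8] = $aaoeooao
Sorted (with $ < everything):
  sorted[0] = $aaoeooao  (last char: 'o')
  sorted[1] = aaoeooao$  (last char: '$')
  sorted[2] = ao$aaoeoo  (last char: 'o')
  sorted[3] = aoeooao$a  (last char: 'a')
  sorted[4] = eooao$aao  (last char: 'o')
  sorted[5] = o$aaoeooa  (last char: 'a')
  sorted[6] = oao$aaoeo  (last char: 'o')
  sorted[7] = oeooao$aa  (last char: 'a')
  sorted[8] = ooao$aaoe  (last char: 'e')
Last column: o$oaoaoae
Original string S is at sorted index 1

Answer: o$oaoaoae
1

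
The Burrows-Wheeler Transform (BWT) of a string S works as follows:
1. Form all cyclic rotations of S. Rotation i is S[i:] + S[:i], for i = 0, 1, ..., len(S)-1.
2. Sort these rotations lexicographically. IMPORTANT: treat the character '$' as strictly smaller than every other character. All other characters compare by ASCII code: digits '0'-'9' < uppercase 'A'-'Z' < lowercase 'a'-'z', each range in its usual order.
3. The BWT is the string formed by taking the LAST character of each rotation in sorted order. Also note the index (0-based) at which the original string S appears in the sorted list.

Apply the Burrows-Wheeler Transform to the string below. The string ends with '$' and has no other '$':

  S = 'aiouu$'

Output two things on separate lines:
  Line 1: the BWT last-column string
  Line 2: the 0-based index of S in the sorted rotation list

Answer: u$aiuo
1

Derivation:
All 6 rotations (rotation i = S[i:]+S[:i]):
  rot[0] = aiouu$
  rot[1] = iouu$a
  rot[2] = ouu$ai
  rot[3] = uu$aio
  rot[4] = u$aiou
  rot[5] = $aiouu
Sorted (with $ < everything):
  sorted[0] = $aiouu  (last char: 'u')
  sorted[1] = aiouu$  (last char: '$')
  sorted[2] = iouu$a  (last char: 'a')
  sorted[3] = ouu$ai  (last char: 'i')
  sorted[4] = u$aiou  (last char: 'u')
  sorted[5] = uu$aio  (last char: 'o')
Last column: u$aiuo
Original string S is at sorted index 1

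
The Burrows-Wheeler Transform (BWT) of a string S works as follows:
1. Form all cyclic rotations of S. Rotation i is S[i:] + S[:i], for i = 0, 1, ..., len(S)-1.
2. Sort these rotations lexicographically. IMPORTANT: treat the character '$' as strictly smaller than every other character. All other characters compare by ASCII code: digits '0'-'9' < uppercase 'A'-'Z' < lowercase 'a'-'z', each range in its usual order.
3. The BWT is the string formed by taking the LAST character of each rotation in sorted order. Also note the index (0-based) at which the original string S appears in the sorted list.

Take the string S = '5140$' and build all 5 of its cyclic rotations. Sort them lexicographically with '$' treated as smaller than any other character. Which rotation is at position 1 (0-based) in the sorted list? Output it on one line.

All 5 rotations (rotation i = S[i:]+S[:i]):
  rot[0] = 5140$
  rot[1] = 140$5
  rot[2] = 40$51
  rot[3] = 0$514
  rot[4] = $5140
Sorted (with $ < everything):
  sorted[0] = $5140
  sorted[1] = 0$514
  sorted[2] = 140$5
  sorted[3] = 40$51
  sorted[4] = 5140$
sorted[1] = 0$514

Answer: 0$514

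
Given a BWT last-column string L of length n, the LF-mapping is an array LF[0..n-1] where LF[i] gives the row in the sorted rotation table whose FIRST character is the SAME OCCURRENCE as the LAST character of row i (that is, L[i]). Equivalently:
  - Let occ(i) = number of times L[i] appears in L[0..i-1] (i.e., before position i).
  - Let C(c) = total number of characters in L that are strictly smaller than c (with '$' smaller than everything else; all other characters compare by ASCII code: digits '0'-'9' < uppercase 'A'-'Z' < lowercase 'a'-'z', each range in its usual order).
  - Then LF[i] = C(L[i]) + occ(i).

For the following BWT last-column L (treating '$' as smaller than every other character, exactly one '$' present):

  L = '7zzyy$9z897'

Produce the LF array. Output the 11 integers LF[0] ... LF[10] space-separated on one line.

Char counts: '$':1, '7':2, '8':1, '9':2, 'y':2, 'z':3
C (first-col start): C('$')=0, C('7')=1, C('8')=3, C('9')=4, C('y')=6, C('z')=8
L[0]='7': occ=0, LF[0]=C('7')+0=1+0=1
L[1]='z': occ=0, LF[1]=C('z')+0=8+0=8
L[2]='z': occ=1, LF[2]=C('z')+1=8+1=9
L[3]='y': occ=0, LF[3]=C('y')+0=6+0=6
L[4]='y': occ=1, LF[4]=C('y')+1=6+1=7
L[5]='$': occ=0, LF[5]=C('$')+0=0+0=0
L[6]='9': occ=0, LF[6]=C('9')+0=4+0=4
L[7]='z': occ=2, LF[7]=C('z')+2=8+2=10
L[8]='8': occ=0, LF[8]=C('8')+0=3+0=3
L[9]='9': occ=1, LF[9]=C('9')+1=4+1=5
L[10]='7': occ=1, LF[10]=C('7')+1=1+1=2

Answer: 1 8 9 6 7 0 4 10 3 5 2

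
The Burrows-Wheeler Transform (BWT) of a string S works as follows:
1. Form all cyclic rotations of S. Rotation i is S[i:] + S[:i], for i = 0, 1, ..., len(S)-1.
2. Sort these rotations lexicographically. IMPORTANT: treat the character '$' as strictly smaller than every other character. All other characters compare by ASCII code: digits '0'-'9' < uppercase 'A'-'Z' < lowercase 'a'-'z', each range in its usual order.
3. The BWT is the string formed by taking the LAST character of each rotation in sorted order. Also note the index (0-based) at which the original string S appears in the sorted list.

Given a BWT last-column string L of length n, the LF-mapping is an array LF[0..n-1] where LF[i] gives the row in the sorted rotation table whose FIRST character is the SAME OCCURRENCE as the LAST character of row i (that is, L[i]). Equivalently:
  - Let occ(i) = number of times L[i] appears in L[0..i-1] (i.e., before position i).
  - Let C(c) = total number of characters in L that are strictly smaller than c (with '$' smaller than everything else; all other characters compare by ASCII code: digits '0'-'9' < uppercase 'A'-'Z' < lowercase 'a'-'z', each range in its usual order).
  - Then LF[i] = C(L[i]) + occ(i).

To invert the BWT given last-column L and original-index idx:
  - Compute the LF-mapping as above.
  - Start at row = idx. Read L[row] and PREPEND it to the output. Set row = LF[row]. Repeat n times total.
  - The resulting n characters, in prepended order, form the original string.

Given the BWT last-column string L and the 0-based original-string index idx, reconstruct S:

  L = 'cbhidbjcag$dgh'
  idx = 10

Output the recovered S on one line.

LF mapping: 4 2 10 12 6 3 13 5 1 8 0 7 9 11
Walk LF starting at row 10, prepending L[row]:
  step 1: row=10, L[10]='$', prepend. Next row=LF[10]=0
  step 2: row=0, L[0]='c', prepend. Next row=LF[0]=4
  step 3: row=4, L[4]='d', prepend. Next row=LF[4]=6
  step 4: row=6, L[6]='j', prepend. Next row=LF[6]=13
  step 5: row=13, L[13]='h', prepend. Next row=LF[13]=11
  step 6: row=11, L[11]='d', prepend. Next row=LF[11]=7
  step 7: row=7, L[7]='c', prepend. Next row=LF[7]=5
  step 8: row=5, L[5]='b', prepend. Next row=LF[5]=3
  step 9: row=3, L[3]='i', prepend. Next row=LF[3]=12
  step 10: row=12, L[12]='g', prepend. Next row=LF[12]=9
  step 11: row=9, L[9]='g', prepend. Next row=LF[9]=8
  step 12: row=8, L[8]='a', prepend. Next row=LF[8]=1
  step 13: row=1, L[1]='b', prepend. Next row=LF[1]=2
  step 14: row=2, L[2]='h', prepend. Next row=LF[2]=10
Reversed output: hbaggibcdhjdc$

Answer: hbaggibcdhjdc$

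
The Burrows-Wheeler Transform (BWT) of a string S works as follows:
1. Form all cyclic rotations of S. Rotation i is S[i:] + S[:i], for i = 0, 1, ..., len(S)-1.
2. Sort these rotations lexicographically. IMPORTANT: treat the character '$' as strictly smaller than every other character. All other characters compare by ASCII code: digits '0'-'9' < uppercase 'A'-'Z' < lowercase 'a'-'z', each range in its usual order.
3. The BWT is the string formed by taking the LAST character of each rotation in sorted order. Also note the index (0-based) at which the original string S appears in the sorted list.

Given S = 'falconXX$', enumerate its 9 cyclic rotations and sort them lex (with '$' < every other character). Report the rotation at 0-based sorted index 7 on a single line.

Answer: nXX$falco

Derivation:
All 9 rotations (rotation i = S[i:]+S[:i]):
  rot[0] = falconXX$
  rot[1] = alconXX$f
  rot[2] = lconXX$fa
  rot[3] = conXX$fal
  rot[4] = onXX$falc
  rot[5] = nXX$falco
  rot[6] = XX$falcon
  rot[7] = X$falconX
  rot[8] = $falconXX
Sorted (with $ < everything):
  sorted[0] = $falconXX
  sorted[1] = X$falconX
  sorted[2] = XX$falcon
  sorted[3] = alconXX$f
  sorted[4] = conXX$fal
  sorted[5] = falconXX$
  sorted[6] = lconXX$fa
  sorted[7] = nXX$falco
  sorted[8] = onXX$falc
sorted[7] = nXX$falco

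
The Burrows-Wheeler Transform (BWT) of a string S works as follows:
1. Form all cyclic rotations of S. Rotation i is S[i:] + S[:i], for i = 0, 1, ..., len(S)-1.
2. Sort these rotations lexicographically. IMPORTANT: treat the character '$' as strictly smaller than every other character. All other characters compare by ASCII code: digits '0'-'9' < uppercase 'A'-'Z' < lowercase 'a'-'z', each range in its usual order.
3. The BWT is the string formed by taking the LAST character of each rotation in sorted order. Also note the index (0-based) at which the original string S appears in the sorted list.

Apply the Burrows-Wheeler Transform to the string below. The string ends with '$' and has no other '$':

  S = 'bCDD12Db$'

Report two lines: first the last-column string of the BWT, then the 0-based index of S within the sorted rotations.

Answer: bD1bDC2D$
8

Derivation:
All 9 rotations (rotation i = S[i:]+S[:i]):
  rot[0] = bCDD12Db$
  rot[1] = CDD12Db$b
  rot[2] = DD12Db$bC
  rot[3] = D12Db$bCD
  rot[4] = 12Db$bCDD
  rot[5] = 2Db$bCDD1
  rot[6] = Db$bCDD12
  rot[7] = b$bCDD12D
  rot[8] = $bCDD12Db
Sorted (with $ < everything):
  sorted[0] = $bCDD12Db  (last char: 'b')
  sorted[1] = 12Db$bCDD  (last char: 'D')
  sorted[2] = 2Db$bCDD1  (last char: '1')
  sorted[3] = CDD12Db$b  (last char: 'b')
  sorted[4] = D12Db$bCD  (last char: 'D')
  sorted[5] = DD12Db$bC  (last char: 'C')
  sorted[6] = Db$bCDD12  (last char: '2')
  sorted[7] = b$bCDD12D  (last char: 'D')
  sorted[8] = bCDD12Db$  (last char: '$')
Last column: bD1bDC2D$
Original string S is at sorted index 8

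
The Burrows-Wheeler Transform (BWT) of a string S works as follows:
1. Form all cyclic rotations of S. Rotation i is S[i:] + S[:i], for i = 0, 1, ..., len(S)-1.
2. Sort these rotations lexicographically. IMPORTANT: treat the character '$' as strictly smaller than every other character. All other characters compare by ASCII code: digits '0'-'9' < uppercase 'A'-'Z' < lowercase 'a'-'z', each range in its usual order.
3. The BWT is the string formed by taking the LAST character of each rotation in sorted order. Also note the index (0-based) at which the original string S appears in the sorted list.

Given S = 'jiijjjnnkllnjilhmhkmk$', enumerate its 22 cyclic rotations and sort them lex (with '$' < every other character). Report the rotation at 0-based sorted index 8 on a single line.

All 22 rotations (rotation i = S[i:]+S[:i]):
  rot[0] = jiijjjnnkllnjilhmhkmk$
  rot[1] = iijjjnnkllnjilhmhkmk$j
  rot[2] = ijjjnnkllnjilhmhkmk$ji
  rot[3] = jjjnnkllnjilhmhkmk$jii
  rot[4] = jjnnkllnjilhmhkmk$jiij
  rot[5] = jnnkllnjilhmhkmk$jiijj
  rot[6] = nnkllnjilhmhkmk$jiijjj
  rot[7] = nkllnjilhmhkmk$jiijjjn
  rot[8] = kllnjilhmhkmk$jiijjjnn
  rot[9] = llnjilhmhkmk$jiijjjnnk
  rot[10] = lnjilhmhkmk$jiijjjnnkl
  rot[11] = njilhmhkmk$jiijjjnnkll
  rot[12] = jilhmhkmk$jiijjjnnklln
  rot[13] = ilhmhkmk$jiijjjnnkllnj
  rot[14] = lhmhkmk$jiijjjnnkllnji
  rot[15] = hmhkmk$jiijjjnnkllnjil
  rot[16] = mhkmk$jiijjjnnkllnjilh
  rot[17] = hkmk$jiijjjnnkllnjilhm
  rot[18] = kmk$jiijjjnnkllnjilhmh
  rot[19] = mk$jiijjjnnkllnjilhmhk
  rot[20] = k$jiijjjnnkllnjilhmhkm
  rot[21] = $jiijjjnnkllnjilhmhkmk
Sorted (with $ < everything):
  sorted[0] = $jiijjjnnkllnjilhmhkmk
  sorted[1] = hkmk$jiijjjnnkllnjilhm
  sorted[2] = hmhkmk$jiijjjnnkllnjil
  sorted[3] = iijjjnnkllnjilhmhkmk$j
  sorted[4] = ijjjnnkllnjilhmhkmk$ji
  sorted[5] = ilhmhkmk$jiijjjnnkllnj
  sorted[6] = jiijjjnnkllnjilhmhkmk$
  sorted[7] = jilhmhkmk$jiijjjnnklln
  sorted[8] = jjjnnkllnjilhmhkmk$jii
  sorted[9] = jjnnkllnjilhmhkmk$jiij
  sorted[10] = jnnkllnjilhmhkmk$jiijj
  sorted[11] = k$jiijjjnnkllnjilhmhkm
  sorted[12] = kllnjilhmhkmk$jiijjjnn
  sorted[13] = kmk$jiijjjnnkllnjilhmh
  sorted[14] = lhmhkmk$jiijjjnnkllnji
  sorted[15] = llnjilhmhkmk$jiijjjnnk
  sorted[16] = lnjilhmhkmk$jiijjjnnkl
  sorted[17] = mhkmk$jiijjjnnkllnjilh
  sorted[18] = mk$jiijjjnnkllnjilhmhk
  sorted[19] = njilhmhkmk$jiijjjnnkll
  sorted[20] = nkllnjilhmhkmk$jiijjjn
  sorted[21] = nnkllnjilhmhkmk$jiijjj
sorted[8] = jjjnnkllnjilhmhkmk$jii

Answer: jjjnnkllnjilhmhkmk$jii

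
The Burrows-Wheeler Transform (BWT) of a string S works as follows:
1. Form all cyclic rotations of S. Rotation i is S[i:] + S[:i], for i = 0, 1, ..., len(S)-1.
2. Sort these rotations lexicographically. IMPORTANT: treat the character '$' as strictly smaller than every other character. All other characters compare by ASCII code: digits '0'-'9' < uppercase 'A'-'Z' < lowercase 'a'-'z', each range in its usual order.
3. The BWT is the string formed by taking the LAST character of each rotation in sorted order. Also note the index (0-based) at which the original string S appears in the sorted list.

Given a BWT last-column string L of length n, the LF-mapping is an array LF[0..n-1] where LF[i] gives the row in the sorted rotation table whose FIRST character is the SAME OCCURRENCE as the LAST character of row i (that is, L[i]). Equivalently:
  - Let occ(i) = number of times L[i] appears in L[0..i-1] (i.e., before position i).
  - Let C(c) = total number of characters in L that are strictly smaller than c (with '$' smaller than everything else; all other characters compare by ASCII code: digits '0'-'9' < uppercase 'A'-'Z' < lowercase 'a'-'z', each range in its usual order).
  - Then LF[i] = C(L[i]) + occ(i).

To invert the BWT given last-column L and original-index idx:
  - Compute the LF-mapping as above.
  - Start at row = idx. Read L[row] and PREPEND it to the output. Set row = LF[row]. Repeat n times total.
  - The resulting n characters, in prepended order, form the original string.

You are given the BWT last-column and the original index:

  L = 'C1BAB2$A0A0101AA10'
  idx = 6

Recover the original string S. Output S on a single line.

LF mapping: 17 5 15 10 16 9 0 11 1 12 2 6 3 7 13 14 8 4
Walk LF starting at row 6, prepending L[row]:
  step 1: row=6, L[6]='$', prepend. Next row=LF[6]=0
  step 2: row=0, L[0]='C', prepend. Next row=LF[0]=17
  step 3: row=17, L[17]='0', prepend. Next row=LF[17]=4
  step 4: row=4, L[4]='B', prepend. Next row=LF[4]=16
  step 5: row=16, L[16]='1', prepend. Next row=LF[16]=8
  step 6: row=8, L[8]='0', prepend. Next row=LF[8]=1
  step 7: row=1, L[1]='1', prepend. Next row=LF[1]=5
  step 8: row=5, L[5]='2', prepend. Next row=LF[5]=9
  step 9: row=9, L[9]='A', prepend. Next row=LF[9]=12
  step 10: row=12, L[12]='0', prepend. Next row=LF[12]=3
  step 11: row=3, L[3]='A', prepend. Next row=LF[3]=10
  step 12: row=10, L[10]='0', prepend. Next row=LF[10]=2
  step 13: row=2, L[2]='B', prepend. Next row=LF[2]=15
  step 14: row=15, L[15]='A', prepend. Next row=LF[15]=14
  step 15: row=14, L[14]='A', prepend. Next row=LF[14]=13
  step 16: row=13, L[13]='1', prepend. Next row=LF[13]=7
  step 17: row=7, L[7]='A', prepend. Next row=LF[7]=11
  step 18: row=11, L[11]='1', prepend. Next row=LF[11]=6
Reversed output: 1A1AAB0A0A2101B0C$

Answer: 1A1AAB0A0A2101B0C$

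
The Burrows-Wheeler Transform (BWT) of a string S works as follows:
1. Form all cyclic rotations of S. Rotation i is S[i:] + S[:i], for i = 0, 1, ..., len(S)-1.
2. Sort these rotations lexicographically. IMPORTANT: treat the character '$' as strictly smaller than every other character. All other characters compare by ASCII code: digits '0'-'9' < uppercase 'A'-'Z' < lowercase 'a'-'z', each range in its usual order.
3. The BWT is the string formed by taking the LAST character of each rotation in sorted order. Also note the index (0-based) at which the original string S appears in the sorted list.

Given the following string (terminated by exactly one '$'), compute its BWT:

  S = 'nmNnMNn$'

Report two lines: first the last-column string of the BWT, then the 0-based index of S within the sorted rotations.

Answer: nnMmnNN$
7

Derivation:
All 8 rotations (rotation i = S[i:]+S[:i]):
  rot[0] = nmNnMNn$
  rot[1] = mNnMNn$n
  rot[2] = NnMNn$nm
  rot[3] = nMNn$nmN
  rot[4] = MNn$nmNn
  rot[5] = Nn$nmNnM
  rot[6] = n$nmNnMN
  rot[7] = $nmNnMNn
Sorted (with $ < everything):
  sorted[0] = $nmNnMNn  (last char: 'n')
  sorted[1] = MNn$nmNn  (last char: 'n')
  sorted[2] = Nn$nmNnM  (last char: 'M')
  sorted[3] = NnMNn$nm  (last char: 'm')
  sorted[4] = mNnMNn$n  (last char: 'n')
  sorted[5] = n$nmNnMN  (last char: 'N')
  sorted[6] = nMNn$nmN  (last char: 'N')
  sorted[7] = nmNnMNn$  (last char: '$')
Last column: nnMmnNN$
Original string S is at sorted index 7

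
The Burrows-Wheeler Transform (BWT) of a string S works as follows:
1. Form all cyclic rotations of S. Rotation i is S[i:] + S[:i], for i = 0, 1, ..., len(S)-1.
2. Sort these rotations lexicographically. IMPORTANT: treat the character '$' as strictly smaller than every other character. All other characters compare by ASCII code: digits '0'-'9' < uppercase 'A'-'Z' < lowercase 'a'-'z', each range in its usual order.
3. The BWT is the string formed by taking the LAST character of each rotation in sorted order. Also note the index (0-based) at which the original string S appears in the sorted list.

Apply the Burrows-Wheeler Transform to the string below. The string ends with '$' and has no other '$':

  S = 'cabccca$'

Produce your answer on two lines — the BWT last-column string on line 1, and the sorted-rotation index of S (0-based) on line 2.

Answer: accac$cb
5

Derivation:
All 8 rotations (rotation i = S[i:]+S[:i]):
  rot[0] = cabccca$
  rot[1] = abccca$c
  rot[2] = bccca$ca
  rot[3] = ccca$cab
  rot[4] = cca$cabc
  rot[5] = ca$cabcc
  rot[6] = a$cabccc
  rot[7] = $cabccca
Sorted (with $ < everything):
  sorted[0] = $cabccca  (last char: 'a')
  sorted[1] = a$cabccc  (last char: 'c')
  sorted[2] = abccca$c  (last char: 'c')
  sorted[3] = bccca$ca  (last char: 'a')
  sorted[4] = ca$cabcc  (last char: 'c')
  sorted[5] = cabccca$  (last char: '$')
  sorted[6] = cca$cabc  (last char: 'c')
  sorted[7] = ccca$cab  (last char: 'b')
Last column: accac$cb
Original string S is at sorted index 5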